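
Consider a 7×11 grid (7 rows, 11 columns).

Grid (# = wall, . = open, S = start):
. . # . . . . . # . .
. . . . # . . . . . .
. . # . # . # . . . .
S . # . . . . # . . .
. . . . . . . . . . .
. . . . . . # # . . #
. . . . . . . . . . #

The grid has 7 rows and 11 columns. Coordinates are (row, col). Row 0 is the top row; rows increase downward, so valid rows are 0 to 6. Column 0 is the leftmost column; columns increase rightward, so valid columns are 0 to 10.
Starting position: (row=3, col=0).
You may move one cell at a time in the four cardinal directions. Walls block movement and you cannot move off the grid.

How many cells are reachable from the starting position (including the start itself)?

BFS flood-fill from (row=3, col=0):
  Distance 0: (row=3, col=0)
  Distance 1: (row=2, col=0), (row=3, col=1), (row=4, col=0)
  Distance 2: (row=1, col=0), (row=2, col=1), (row=4, col=1), (row=5, col=0)
  Distance 3: (row=0, col=0), (row=1, col=1), (row=4, col=2), (row=5, col=1), (row=6, col=0)
  Distance 4: (row=0, col=1), (row=1, col=2), (row=4, col=3), (row=5, col=2), (row=6, col=1)
  Distance 5: (row=1, col=3), (row=3, col=3), (row=4, col=4), (row=5, col=3), (row=6, col=2)
  Distance 6: (row=0, col=3), (row=2, col=3), (row=3, col=4), (row=4, col=5), (row=5, col=4), (row=6, col=3)
  Distance 7: (row=0, col=4), (row=3, col=5), (row=4, col=6), (row=5, col=5), (row=6, col=4)
  Distance 8: (row=0, col=5), (row=2, col=5), (row=3, col=6), (row=4, col=7), (row=6, col=5)
  Distance 9: (row=0, col=6), (row=1, col=5), (row=4, col=8), (row=6, col=6)
  Distance 10: (row=0, col=7), (row=1, col=6), (row=3, col=8), (row=4, col=9), (row=5, col=8), (row=6, col=7)
  Distance 11: (row=1, col=7), (row=2, col=8), (row=3, col=9), (row=4, col=10), (row=5, col=9), (row=6, col=8)
  Distance 12: (row=1, col=8), (row=2, col=7), (row=2, col=9), (row=3, col=10), (row=6, col=9)
  Distance 13: (row=1, col=9), (row=2, col=10)
  Distance 14: (row=0, col=9), (row=1, col=10)
  Distance 15: (row=0, col=10)
Total reachable: 65 (grid has 65 open cells total)

Answer: Reachable cells: 65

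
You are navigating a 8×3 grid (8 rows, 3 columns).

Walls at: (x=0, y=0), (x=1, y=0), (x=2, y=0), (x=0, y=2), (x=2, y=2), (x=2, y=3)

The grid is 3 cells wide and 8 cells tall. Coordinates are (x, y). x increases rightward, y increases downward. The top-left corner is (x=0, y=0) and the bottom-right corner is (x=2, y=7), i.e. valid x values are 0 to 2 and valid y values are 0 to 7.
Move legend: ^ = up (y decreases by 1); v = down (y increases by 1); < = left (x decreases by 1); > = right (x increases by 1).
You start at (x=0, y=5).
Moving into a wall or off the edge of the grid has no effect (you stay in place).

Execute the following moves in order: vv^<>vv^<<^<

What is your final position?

Start: (x=0, y=5)
  v (down): (x=0, y=5) -> (x=0, y=6)
  v (down): (x=0, y=6) -> (x=0, y=7)
  ^ (up): (x=0, y=7) -> (x=0, y=6)
  < (left): blocked, stay at (x=0, y=6)
  > (right): (x=0, y=6) -> (x=1, y=6)
  v (down): (x=1, y=6) -> (x=1, y=7)
  v (down): blocked, stay at (x=1, y=7)
  ^ (up): (x=1, y=7) -> (x=1, y=6)
  < (left): (x=1, y=6) -> (x=0, y=6)
  < (left): blocked, stay at (x=0, y=6)
  ^ (up): (x=0, y=6) -> (x=0, y=5)
  < (left): blocked, stay at (x=0, y=5)
Final: (x=0, y=5)

Answer: Final position: (x=0, y=5)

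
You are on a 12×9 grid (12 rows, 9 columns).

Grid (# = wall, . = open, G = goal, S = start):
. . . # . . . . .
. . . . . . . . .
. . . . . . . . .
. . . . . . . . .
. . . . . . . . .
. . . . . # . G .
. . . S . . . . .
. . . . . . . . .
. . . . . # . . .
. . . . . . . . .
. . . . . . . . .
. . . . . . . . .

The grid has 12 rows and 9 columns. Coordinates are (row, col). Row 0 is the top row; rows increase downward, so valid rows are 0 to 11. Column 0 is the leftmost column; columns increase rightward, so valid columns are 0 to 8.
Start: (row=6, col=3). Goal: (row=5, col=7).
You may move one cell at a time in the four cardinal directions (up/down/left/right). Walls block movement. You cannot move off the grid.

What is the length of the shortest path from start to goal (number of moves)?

Answer: Shortest path length: 5

Derivation:
BFS from (row=6, col=3) until reaching (row=5, col=7):
  Distance 0: (row=6, col=3)
  Distance 1: (row=5, col=3), (row=6, col=2), (row=6, col=4), (row=7, col=3)
  Distance 2: (row=4, col=3), (row=5, col=2), (row=5, col=4), (row=6, col=1), (row=6, col=5), (row=7, col=2), (row=7, col=4), (row=8, col=3)
  Distance 3: (row=3, col=3), (row=4, col=2), (row=4, col=4), (row=5, col=1), (row=6, col=0), (row=6, col=6), (row=7, col=1), (row=7, col=5), (row=8, col=2), (row=8, col=4), (row=9, col=3)
  Distance 4: (row=2, col=3), (row=3, col=2), (row=3, col=4), (row=4, col=1), (row=4, col=5), (row=5, col=0), (row=5, col=6), (row=6, col=7), (row=7, col=0), (row=7, col=6), (row=8, col=1), (row=9, col=2), (row=9, col=4), (row=10, col=3)
  Distance 5: (row=1, col=3), (row=2, col=2), (row=2, col=4), (row=3, col=1), (row=3, col=5), (row=4, col=0), (row=4, col=6), (row=5, col=7), (row=6, col=8), (row=7, col=7), (row=8, col=0), (row=8, col=6), (row=9, col=1), (row=9, col=5), (row=10, col=2), (row=10, col=4), (row=11, col=3)  <- goal reached here
One shortest path (5 moves): (row=6, col=3) -> (row=6, col=4) -> (row=6, col=5) -> (row=6, col=6) -> (row=6, col=7) -> (row=5, col=7)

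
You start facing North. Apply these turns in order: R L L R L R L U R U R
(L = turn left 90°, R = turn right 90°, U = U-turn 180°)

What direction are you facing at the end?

Start: North
  R (right (90° clockwise)) -> East
  L (left (90° counter-clockwise)) -> North
  L (left (90° counter-clockwise)) -> West
  R (right (90° clockwise)) -> North
  L (left (90° counter-clockwise)) -> West
  R (right (90° clockwise)) -> North
  L (left (90° counter-clockwise)) -> West
  U (U-turn (180°)) -> East
  R (right (90° clockwise)) -> South
  U (U-turn (180°)) -> North
  R (right (90° clockwise)) -> East
Final: East

Answer: Final heading: East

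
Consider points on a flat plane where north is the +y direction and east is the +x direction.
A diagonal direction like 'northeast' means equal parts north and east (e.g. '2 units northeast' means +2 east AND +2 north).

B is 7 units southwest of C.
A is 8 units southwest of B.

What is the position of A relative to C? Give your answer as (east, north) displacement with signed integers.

Place C at the origin (east=0, north=0).
  B is 7 units southwest of C: delta (east=-7, north=-7); B at (east=-7, north=-7).
  A is 8 units southwest of B: delta (east=-8, north=-8); A at (east=-15, north=-15).
Therefore A relative to C: (east=-15, north=-15).

Answer: A is at (east=-15, north=-15) relative to C.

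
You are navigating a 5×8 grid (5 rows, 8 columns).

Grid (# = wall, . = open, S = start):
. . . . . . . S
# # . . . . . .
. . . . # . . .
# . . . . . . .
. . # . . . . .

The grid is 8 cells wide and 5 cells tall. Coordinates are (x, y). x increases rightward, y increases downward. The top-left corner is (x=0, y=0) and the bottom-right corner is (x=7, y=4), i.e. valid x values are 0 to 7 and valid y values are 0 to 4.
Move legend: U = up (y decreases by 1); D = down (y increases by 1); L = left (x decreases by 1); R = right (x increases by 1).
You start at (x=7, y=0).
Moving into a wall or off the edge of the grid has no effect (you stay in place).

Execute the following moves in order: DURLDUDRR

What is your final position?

Answer: Final position: (x=7, y=1)

Derivation:
Start: (x=7, y=0)
  D (down): (x=7, y=0) -> (x=7, y=1)
  U (up): (x=7, y=1) -> (x=7, y=0)
  R (right): blocked, stay at (x=7, y=0)
  L (left): (x=7, y=0) -> (x=6, y=0)
  D (down): (x=6, y=0) -> (x=6, y=1)
  U (up): (x=6, y=1) -> (x=6, y=0)
  D (down): (x=6, y=0) -> (x=6, y=1)
  R (right): (x=6, y=1) -> (x=7, y=1)
  R (right): blocked, stay at (x=7, y=1)
Final: (x=7, y=1)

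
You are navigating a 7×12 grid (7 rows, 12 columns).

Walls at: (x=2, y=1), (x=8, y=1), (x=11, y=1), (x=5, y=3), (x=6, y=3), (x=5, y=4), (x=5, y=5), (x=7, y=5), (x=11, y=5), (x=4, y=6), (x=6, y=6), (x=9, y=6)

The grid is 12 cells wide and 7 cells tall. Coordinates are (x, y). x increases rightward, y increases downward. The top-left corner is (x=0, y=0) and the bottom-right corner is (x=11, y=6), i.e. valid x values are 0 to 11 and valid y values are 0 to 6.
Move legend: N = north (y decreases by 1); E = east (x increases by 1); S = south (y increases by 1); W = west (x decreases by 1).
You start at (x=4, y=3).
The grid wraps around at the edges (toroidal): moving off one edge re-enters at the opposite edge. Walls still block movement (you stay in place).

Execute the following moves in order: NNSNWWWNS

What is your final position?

Start: (x=4, y=3)
  N (north): (x=4, y=3) -> (x=4, y=2)
  N (north): (x=4, y=2) -> (x=4, y=1)
  S (south): (x=4, y=1) -> (x=4, y=2)
  N (north): (x=4, y=2) -> (x=4, y=1)
  W (west): (x=4, y=1) -> (x=3, y=1)
  W (west): blocked, stay at (x=3, y=1)
  W (west): blocked, stay at (x=3, y=1)
  N (north): (x=3, y=1) -> (x=3, y=0)
  S (south): (x=3, y=0) -> (x=3, y=1)
Final: (x=3, y=1)

Answer: Final position: (x=3, y=1)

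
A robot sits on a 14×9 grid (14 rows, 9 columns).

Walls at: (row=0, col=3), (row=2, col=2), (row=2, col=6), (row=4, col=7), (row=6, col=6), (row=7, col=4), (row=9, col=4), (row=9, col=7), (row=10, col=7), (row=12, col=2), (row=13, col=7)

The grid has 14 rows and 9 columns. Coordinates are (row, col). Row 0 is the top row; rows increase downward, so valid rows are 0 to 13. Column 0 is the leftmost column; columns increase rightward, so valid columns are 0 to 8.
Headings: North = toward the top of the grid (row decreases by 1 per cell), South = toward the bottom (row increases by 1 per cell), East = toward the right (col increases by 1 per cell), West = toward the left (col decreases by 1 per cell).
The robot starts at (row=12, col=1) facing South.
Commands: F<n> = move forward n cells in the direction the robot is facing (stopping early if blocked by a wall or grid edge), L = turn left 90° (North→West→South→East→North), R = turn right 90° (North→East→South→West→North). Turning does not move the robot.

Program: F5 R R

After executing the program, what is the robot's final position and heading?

Answer: Final position: (row=13, col=1), facing North

Derivation:
Start: (row=12, col=1), facing South
  F5: move forward 1/5 (blocked), now at (row=13, col=1)
  R: turn right, now facing West
  R: turn right, now facing North
Final: (row=13, col=1), facing North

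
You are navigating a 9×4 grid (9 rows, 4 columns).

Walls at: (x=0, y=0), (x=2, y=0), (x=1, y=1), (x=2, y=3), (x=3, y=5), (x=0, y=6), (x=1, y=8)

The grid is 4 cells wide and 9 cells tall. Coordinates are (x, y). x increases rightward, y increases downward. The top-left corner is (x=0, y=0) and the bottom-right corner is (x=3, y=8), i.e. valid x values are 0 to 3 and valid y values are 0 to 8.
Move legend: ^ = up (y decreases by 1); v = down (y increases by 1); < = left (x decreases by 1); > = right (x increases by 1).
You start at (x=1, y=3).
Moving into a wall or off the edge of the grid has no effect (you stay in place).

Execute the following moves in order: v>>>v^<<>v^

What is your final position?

Start: (x=1, y=3)
  v (down): (x=1, y=3) -> (x=1, y=4)
  > (right): (x=1, y=4) -> (x=2, y=4)
  > (right): (x=2, y=4) -> (x=3, y=4)
  > (right): blocked, stay at (x=3, y=4)
  v (down): blocked, stay at (x=3, y=4)
  ^ (up): (x=3, y=4) -> (x=3, y=3)
  < (left): blocked, stay at (x=3, y=3)
  < (left): blocked, stay at (x=3, y=3)
  > (right): blocked, stay at (x=3, y=3)
  v (down): (x=3, y=3) -> (x=3, y=4)
  ^ (up): (x=3, y=4) -> (x=3, y=3)
Final: (x=3, y=3)

Answer: Final position: (x=3, y=3)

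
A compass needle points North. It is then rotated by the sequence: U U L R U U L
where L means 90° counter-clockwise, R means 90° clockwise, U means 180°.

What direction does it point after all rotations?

Start: North
  U (U-turn (180°)) -> South
  U (U-turn (180°)) -> North
  L (left (90° counter-clockwise)) -> West
  R (right (90° clockwise)) -> North
  U (U-turn (180°)) -> South
  U (U-turn (180°)) -> North
  L (left (90° counter-clockwise)) -> West
Final: West

Answer: Final heading: West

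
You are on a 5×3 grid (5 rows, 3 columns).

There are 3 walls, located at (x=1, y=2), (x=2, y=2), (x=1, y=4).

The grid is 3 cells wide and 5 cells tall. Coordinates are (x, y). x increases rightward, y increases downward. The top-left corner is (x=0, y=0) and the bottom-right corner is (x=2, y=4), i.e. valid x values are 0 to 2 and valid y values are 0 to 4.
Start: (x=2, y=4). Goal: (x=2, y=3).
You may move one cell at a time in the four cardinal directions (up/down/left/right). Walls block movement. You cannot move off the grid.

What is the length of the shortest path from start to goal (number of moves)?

BFS from (x=2, y=4) until reaching (x=2, y=3):
  Distance 0: (x=2, y=4)
  Distance 1: (x=2, y=3)  <- goal reached here
One shortest path (1 moves): (x=2, y=4) -> (x=2, y=3)

Answer: Shortest path length: 1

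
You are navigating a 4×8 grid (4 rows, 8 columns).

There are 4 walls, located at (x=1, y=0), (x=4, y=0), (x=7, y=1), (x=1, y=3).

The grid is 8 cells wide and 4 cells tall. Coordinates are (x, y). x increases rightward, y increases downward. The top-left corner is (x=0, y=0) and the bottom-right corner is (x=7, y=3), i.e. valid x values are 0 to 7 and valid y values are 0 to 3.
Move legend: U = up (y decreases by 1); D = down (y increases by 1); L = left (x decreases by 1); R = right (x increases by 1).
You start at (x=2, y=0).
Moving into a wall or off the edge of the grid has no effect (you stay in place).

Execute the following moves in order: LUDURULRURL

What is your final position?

Start: (x=2, y=0)
  L (left): blocked, stay at (x=2, y=0)
  U (up): blocked, stay at (x=2, y=0)
  D (down): (x=2, y=0) -> (x=2, y=1)
  U (up): (x=2, y=1) -> (x=2, y=0)
  R (right): (x=2, y=0) -> (x=3, y=0)
  U (up): blocked, stay at (x=3, y=0)
  L (left): (x=3, y=0) -> (x=2, y=0)
  R (right): (x=2, y=0) -> (x=3, y=0)
  U (up): blocked, stay at (x=3, y=0)
  R (right): blocked, stay at (x=3, y=0)
  L (left): (x=3, y=0) -> (x=2, y=0)
Final: (x=2, y=0)

Answer: Final position: (x=2, y=0)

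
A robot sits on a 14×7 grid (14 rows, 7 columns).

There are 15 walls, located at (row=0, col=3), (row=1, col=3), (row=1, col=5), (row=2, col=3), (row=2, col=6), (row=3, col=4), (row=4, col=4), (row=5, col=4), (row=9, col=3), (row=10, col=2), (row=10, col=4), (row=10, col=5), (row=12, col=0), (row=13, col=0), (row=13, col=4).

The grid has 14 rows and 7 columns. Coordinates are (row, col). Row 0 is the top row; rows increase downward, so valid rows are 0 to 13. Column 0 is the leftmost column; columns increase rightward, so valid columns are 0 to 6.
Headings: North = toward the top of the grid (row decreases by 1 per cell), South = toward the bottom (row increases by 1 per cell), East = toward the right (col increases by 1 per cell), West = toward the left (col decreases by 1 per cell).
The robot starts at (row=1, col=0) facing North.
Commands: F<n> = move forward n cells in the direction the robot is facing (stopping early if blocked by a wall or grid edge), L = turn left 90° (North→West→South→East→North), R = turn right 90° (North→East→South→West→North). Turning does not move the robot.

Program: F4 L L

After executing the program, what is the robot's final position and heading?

Answer: Final position: (row=0, col=0), facing South

Derivation:
Start: (row=1, col=0), facing North
  F4: move forward 1/4 (blocked), now at (row=0, col=0)
  L: turn left, now facing West
  L: turn left, now facing South
Final: (row=0, col=0), facing South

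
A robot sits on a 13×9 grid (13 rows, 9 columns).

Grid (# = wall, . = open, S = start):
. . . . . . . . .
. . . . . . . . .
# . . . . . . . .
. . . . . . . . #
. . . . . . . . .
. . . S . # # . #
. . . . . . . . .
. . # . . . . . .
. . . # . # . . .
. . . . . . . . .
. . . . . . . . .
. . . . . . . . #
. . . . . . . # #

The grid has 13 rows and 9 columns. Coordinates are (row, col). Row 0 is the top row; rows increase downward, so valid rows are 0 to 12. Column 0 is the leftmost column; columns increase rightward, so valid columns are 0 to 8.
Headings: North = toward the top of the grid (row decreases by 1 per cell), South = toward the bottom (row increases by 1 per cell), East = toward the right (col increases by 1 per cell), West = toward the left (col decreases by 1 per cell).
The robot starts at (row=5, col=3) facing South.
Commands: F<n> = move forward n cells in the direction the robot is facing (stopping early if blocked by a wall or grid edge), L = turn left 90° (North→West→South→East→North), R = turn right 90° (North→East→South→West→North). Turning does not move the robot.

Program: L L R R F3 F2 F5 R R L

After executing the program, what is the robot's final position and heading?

Answer: Final position: (row=7, col=3), facing West

Derivation:
Start: (row=5, col=3), facing South
  L: turn left, now facing East
  L: turn left, now facing North
  R: turn right, now facing East
  R: turn right, now facing South
  F3: move forward 2/3 (blocked), now at (row=7, col=3)
  F2: move forward 0/2 (blocked), now at (row=7, col=3)
  F5: move forward 0/5 (blocked), now at (row=7, col=3)
  R: turn right, now facing West
  R: turn right, now facing North
  L: turn left, now facing West
Final: (row=7, col=3), facing West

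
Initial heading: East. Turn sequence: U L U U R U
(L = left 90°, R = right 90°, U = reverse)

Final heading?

Answer: Final heading: East

Derivation:
Start: East
  U (U-turn (180°)) -> West
  L (left (90° counter-clockwise)) -> South
  U (U-turn (180°)) -> North
  U (U-turn (180°)) -> South
  R (right (90° clockwise)) -> West
  U (U-turn (180°)) -> East
Final: East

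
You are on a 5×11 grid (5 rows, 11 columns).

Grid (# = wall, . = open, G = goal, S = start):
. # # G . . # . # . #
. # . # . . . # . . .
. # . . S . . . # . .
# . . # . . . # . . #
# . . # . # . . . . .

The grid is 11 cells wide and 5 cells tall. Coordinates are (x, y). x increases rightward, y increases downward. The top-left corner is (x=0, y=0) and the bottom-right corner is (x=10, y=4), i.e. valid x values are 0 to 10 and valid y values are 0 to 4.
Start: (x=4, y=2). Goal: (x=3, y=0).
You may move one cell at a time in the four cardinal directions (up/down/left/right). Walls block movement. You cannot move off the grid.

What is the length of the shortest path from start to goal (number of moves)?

Answer: Shortest path length: 3

Derivation:
BFS from (x=4, y=2) until reaching (x=3, y=0):
  Distance 0: (x=4, y=2)
  Distance 1: (x=4, y=1), (x=3, y=2), (x=5, y=2), (x=4, y=3)
  Distance 2: (x=4, y=0), (x=5, y=1), (x=2, y=2), (x=6, y=2), (x=5, y=3), (x=4, y=4)
  Distance 3: (x=3, y=0), (x=5, y=0), (x=2, y=1), (x=6, y=1), (x=7, y=2), (x=2, y=3), (x=6, y=3)  <- goal reached here
One shortest path (3 moves): (x=4, y=2) -> (x=4, y=1) -> (x=4, y=0) -> (x=3, y=0)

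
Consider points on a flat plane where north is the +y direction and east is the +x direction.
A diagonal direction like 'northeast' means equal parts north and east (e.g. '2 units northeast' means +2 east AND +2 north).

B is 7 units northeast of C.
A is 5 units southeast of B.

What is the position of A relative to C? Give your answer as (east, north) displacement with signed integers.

Answer: A is at (east=12, north=2) relative to C.

Derivation:
Place C at the origin (east=0, north=0).
  B is 7 units northeast of C: delta (east=+7, north=+7); B at (east=7, north=7).
  A is 5 units southeast of B: delta (east=+5, north=-5); A at (east=12, north=2).
Therefore A relative to C: (east=12, north=2).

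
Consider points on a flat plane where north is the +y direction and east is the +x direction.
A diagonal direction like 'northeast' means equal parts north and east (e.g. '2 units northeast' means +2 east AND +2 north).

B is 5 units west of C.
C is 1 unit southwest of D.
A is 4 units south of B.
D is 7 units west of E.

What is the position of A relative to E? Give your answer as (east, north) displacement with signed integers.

Place E at the origin (east=0, north=0).
  D is 7 units west of E: delta (east=-7, north=+0); D at (east=-7, north=0).
  C is 1 unit southwest of D: delta (east=-1, north=-1); C at (east=-8, north=-1).
  B is 5 units west of C: delta (east=-5, north=+0); B at (east=-13, north=-1).
  A is 4 units south of B: delta (east=+0, north=-4); A at (east=-13, north=-5).
Therefore A relative to E: (east=-13, north=-5).

Answer: A is at (east=-13, north=-5) relative to E.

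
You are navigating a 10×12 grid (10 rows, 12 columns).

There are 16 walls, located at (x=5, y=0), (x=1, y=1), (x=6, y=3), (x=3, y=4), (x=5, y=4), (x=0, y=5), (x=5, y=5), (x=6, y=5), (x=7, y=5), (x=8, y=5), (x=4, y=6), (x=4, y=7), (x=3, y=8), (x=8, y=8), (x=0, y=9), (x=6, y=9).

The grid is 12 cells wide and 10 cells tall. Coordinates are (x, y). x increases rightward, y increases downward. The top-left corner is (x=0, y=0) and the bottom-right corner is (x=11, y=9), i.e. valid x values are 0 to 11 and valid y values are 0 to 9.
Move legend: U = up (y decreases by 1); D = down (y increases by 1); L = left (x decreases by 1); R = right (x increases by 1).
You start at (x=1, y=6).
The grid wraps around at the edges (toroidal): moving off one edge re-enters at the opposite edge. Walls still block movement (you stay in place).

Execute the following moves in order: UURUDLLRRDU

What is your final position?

Start: (x=1, y=6)
  U (up): (x=1, y=6) -> (x=1, y=5)
  U (up): (x=1, y=5) -> (x=1, y=4)
  R (right): (x=1, y=4) -> (x=2, y=4)
  U (up): (x=2, y=4) -> (x=2, y=3)
  D (down): (x=2, y=3) -> (x=2, y=4)
  L (left): (x=2, y=4) -> (x=1, y=4)
  L (left): (x=1, y=4) -> (x=0, y=4)
  R (right): (x=0, y=4) -> (x=1, y=4)
  R (right): (x=1, y=4) -> (x=2, y=4)
  D (down): (x=2, y=4) -> (x=2, y=5)
  U (up): (x=2, y=5) -> (x=2, y=4)
Final: (x=2, y=4)

Answer: Final position: (x=2, y=4)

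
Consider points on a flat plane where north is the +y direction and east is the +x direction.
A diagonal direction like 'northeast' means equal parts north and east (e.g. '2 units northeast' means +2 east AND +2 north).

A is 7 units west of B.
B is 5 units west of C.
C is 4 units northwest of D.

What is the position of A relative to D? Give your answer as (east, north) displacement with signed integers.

Answer: A is at (east=-16, north=4) relative to D.

Derivation:
Place D at the origin (east=0, north=0).
  C is 4 units northwest of D: delta (east=-4, north=+4); C at (east=-4, north=4).
  B is 5 units west of C: delta (east=-5, north=+0); B at (east=-9, north=4).
  A is 7 units west of B: delta (east=-7, north=+0); A at (east=-16, north=4).
Therefore A relative to D: (east=-16, north=4).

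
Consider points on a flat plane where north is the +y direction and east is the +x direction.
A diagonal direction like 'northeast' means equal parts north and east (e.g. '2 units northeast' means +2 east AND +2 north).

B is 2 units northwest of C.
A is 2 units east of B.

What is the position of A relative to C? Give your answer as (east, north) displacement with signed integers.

Place C at the origin (east=0, north=0).
  B is 2 units northwest of C: delta (east=-2, north=+2); B at (east=-2, north=2).
  A is 2 units east of B: delta (east=+2, north=+0); A at (east=0, north=2).
Therefore A relative to C: (east=0, north=2).

Answer: A is at (east=0, north=2) relative to C.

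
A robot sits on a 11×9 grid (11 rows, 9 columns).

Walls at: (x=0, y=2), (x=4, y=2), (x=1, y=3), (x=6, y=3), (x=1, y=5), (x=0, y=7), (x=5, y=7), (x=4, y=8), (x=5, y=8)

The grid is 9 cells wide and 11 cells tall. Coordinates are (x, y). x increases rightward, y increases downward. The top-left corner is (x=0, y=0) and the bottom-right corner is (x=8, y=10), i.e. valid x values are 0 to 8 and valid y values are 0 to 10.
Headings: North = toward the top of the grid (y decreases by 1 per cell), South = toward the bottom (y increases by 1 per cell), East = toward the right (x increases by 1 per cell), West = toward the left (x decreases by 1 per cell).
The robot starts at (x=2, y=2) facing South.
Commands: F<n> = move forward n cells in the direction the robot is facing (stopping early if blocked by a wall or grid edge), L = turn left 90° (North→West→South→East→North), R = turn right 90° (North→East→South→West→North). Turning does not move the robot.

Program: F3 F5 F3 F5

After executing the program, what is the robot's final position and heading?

Answer: Final position: (x=2, y=10), facing South

Derivation:
Start: (x=2, y=2), facing South
  F3: move forward 3, now at (x=2, y=5)
  F5: move forward 5, now at (x=2, y=10)
  F3: move forward 0/3 (blocked), now at (x=2, y=10)
  F5: move forward 0/5 (blocked), now at (x=2, y=10)
Final: (x=2, y=10), facing South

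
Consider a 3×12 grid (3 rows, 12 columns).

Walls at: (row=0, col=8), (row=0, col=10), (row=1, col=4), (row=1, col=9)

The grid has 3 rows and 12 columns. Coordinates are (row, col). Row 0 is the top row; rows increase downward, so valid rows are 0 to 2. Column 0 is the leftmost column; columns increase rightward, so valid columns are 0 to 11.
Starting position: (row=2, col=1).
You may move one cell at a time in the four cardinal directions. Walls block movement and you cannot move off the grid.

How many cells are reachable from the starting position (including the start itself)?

Answer: Reachable cells: 31

Derivation:
BFS flood-fill from (row=2, col=1):
  Distance 0: (row=2, col=1)
  Distance 1: (row=1, col=1), (row=2, col=0), (row=2, col=2)
  Distance 2: (row=0, col=1), (row=1, col=0), (row=1, col=2), (row=2, col=3)
  Distance 3: (row=0, col=0), (row=0, col=2), (row=1, col=3), (row=2, col=4)
  Distance 4: (row=0, col=3), (row=2, col=5)
  Distance 5: (row=0, col=4), (row=1, col=5), (row=2, col=6)
  Distance 6: (row=0, col=5), (row=1, col=6), (row=2, col=7)
  Distance 7: (row=0, col=6), (row=1, col=7), (row=2, col=8)
  Distance 8: (row=0, col=7), (row=1, col=8), (row=2, col=9)
  Distance 9: (row=2, col=10)
  Distance 10: (row=1, col=10), (row=2, col=11)
  Distance 11: (row=1, col=11)
  Distance 12: (row=0, col=11)
Total reachable: 31 (grid has 32 open cells total)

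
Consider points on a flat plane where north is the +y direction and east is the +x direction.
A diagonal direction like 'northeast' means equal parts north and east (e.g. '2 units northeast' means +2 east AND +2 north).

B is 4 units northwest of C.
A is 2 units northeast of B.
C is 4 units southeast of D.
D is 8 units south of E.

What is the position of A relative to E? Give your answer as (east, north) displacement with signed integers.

Place E at the origin (east=0, north=0).
  D is 8 units south of E: delta (east=+0, north=-8); D at (east=0, north=-8).
  C is 4 units southeast of D: delta (east=+4, north=-4); C at (east=4, north=-12).
  B is 4 units northwest of C: delta (east=-4, north=+4); B at (east=0, north=-8).
  A is 2 units northeast of B: delta (east=+2, north=+2); A at (east=2, north=-6).
Therefore A relative to E: (east=2, north=-6).

Answer: A is at (east=2, north=-6) relative to E.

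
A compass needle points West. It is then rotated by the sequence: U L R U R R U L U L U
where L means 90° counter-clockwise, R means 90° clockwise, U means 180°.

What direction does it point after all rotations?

Answer: Final heading: East

Derivation:
Start: West
  U (U-turn (180°)) -> East
  L (left (90° counter-clockwise)) -> North
  R (right (90° clockwise)) -> East
  U (U-turn (180°)) -> West
  R (right (90° clockwise)) -> North
  R (right (90° clockwise)) -> East
  U (U-turn (180°)) -> West
  L (left (90° counter-clockwise)) -> South
  U (U-turn (180°)) -> North
  L (left (90° counter-clockwise)) -> West
  U (U-turn (180°)) -> East
Final: East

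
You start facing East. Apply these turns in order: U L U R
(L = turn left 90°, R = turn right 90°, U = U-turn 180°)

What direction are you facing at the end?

Start: East
  U (U-turn (180°)) -> West
  L (left (90° counter-clockwise)) -> South
  U (U-turn (180°)) -> North
  R (right (90° clockwise)) -> East
Final: East

Answer: Final heading: East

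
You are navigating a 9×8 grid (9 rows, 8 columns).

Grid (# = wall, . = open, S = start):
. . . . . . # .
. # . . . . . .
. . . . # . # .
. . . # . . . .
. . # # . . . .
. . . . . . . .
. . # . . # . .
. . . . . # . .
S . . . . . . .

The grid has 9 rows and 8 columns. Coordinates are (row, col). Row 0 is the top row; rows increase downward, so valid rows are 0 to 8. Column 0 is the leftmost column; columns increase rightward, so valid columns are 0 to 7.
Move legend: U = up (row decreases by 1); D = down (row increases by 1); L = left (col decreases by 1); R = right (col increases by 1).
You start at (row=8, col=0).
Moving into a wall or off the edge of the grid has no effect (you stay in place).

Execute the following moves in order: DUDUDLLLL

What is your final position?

Start: (row=8, col=0)
  D (down): blocked, stay at (row=8, col=0)
  U (up): (row=8, col=0) -> (row=7, col=0)
  D (down): (row=7, col=0) -> (row=8, col=0)
  U (up): (row=8, col=0) -> (row=7, col=0)
  D (down): (row=7, col=0) -> (row=8, col=0)
  [×4]L (left): blocked, stay at (row=8, col=0)
Final: (row=8, col=0)

Answer: Final position: (row=8, col=0)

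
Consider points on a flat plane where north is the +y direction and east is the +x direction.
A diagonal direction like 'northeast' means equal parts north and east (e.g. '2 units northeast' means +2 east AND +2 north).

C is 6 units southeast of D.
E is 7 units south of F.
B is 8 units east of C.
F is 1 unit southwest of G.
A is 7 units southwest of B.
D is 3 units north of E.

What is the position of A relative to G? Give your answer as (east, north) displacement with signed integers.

Answer: A is at (east=6, north=-18) relative to G.

Derivation:
Place G at the origin (east=0, north=0).
  F is 1 unit southwest of G: delta (east=-1, north=-1); F at (east=-1, north=-1).
  E is 7 units south of F: delta (east=+0, north=-7); E at (east=-1, north=-8).
  D is 3 units north of E: delta (east=+0, north=+3); D at (east=-1, north=-5).
  C is 6 units southeast of D: delta (east=+6, north=-6); C at (east=5, north=-11).
  B is 8 units east of C: delta (east=+8, north=+0); B at (east=13, north=-11).
  A is 7 units southwest of B: delta (east=-7, north=-7); A at (east=6, north=-18).
Therefore A relative to G: (east=6, north=-18).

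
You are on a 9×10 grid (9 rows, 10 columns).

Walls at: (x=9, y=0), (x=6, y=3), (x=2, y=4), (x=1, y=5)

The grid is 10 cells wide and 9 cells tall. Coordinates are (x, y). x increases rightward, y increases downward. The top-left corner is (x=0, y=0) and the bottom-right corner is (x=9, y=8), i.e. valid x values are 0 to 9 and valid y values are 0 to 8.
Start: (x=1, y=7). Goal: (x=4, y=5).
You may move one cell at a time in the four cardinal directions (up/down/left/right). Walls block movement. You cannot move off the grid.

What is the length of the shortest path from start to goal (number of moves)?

Answer: Shortest path length: 5

Derivation:
BFS from (x=1, y=7) until reaching (x=4, y=5):
  Distance 0: (x=1, y=7)
  Distance 1: (x=1, y=6), (x=0, y=7), (x=2, y=7), (x=1, y=8)
  Distance 2: (x=0, y=6), (x=2, y=6), (x=3, y=7), (x=0, y=8), (x=2, y=8)
  Distance 3: (x=0, y=5), (x=2, y=5), (x=3, y=6), (x=4, y=7), (x=3, y=8)
  Distance 4: (x=0, y=4), (x=3, y=5), (x=4, y=6), (x=5, y=7), (x=4, y=8)
  Distance 5: (x=0, y=3), (x=1, y=4), (x=3, y=4), (x=4, y=5), (x=5, y=6), (x=6, y=7), (x=5, y=8)  <- goal reached here
One shortest path (5 moves): (x=1, y=7) -> (x=2, y=7) -> (x=3, y=7) -> (x=4, y=7) -> (x=4, y=6) -> (x=4, y=5)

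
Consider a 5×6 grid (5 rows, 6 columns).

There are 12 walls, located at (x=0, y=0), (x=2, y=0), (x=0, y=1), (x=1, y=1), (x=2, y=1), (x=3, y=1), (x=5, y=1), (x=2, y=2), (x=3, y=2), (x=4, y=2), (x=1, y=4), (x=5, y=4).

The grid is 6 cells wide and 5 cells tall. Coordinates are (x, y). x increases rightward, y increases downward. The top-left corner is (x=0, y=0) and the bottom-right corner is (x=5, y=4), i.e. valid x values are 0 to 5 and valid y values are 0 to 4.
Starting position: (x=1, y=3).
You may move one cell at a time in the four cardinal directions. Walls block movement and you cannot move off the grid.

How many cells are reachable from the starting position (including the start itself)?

BFS flood-fill from (x=1, y=3):
  Distance 0: (x=1, y=3)
  Distance 1: (x=1, y=2), (x=0, y=3), (x=2, y=3)
  Distance 2: (x=0, y=2), (x=3, y=3), (x=0, y=4), (x=2, y=4)
  Distance 3: (x=4, y=3), (x=3, y=4)
  Distance 4: (x=5, y=3), (x=4, y=4)
  Distance 5: (x=5, y=2)
Total reachable: 13 (grid has 18 open cells total)

Answer: Reachable cells: 13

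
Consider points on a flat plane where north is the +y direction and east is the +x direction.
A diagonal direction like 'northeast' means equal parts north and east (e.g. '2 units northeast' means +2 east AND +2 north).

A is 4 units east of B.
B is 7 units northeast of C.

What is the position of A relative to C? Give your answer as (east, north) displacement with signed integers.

Answer: A is at (east=11, north=7) relative to C.

Derivation:
Place C at the origin (east=0, north=0).
  B is 7 units northeast of C: delta (east=+7, north=+7); B at (east=7, north=7).
  A is 4 units east of B: delta (east=+4, north=+0); A at (east=11, north=7).
Therefore A relative to C: (east=11, north=7).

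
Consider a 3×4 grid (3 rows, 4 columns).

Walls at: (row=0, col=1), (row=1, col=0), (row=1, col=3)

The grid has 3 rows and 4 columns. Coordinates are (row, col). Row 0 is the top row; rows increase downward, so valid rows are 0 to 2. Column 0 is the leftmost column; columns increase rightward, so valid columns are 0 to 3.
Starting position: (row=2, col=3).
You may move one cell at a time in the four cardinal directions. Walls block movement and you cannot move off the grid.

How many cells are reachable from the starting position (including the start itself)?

Answer: Reachable cells: 8

Derivation:
BFS flood-fill from (row=2, col=3):
  Distance 0: (row=2, col=3)
  Distance 1: (row=2, col=2)
  Distance 2: (row=1, col=2), (row=2, col=1)
  Distance 3: (row=0, col=2), (row=1, col=1), (row=2, col=0)
  Distance 4: (row=0, col=3)
Total reachable: 8 (grid has 9 open cells total)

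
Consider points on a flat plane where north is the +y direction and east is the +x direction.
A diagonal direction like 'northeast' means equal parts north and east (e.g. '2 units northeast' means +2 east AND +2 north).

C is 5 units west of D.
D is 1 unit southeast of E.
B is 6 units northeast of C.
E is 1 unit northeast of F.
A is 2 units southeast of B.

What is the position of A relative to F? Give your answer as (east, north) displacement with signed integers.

Place F at the origin (east=0, north=0).
  E is 1 unit northeast of F: delta (east=+1, north=+1); E at (east=1, north=1).
  D is 1 unit southeast of E: delta (east=+1, north=-1); D at (east=2, north=0).
  C is 5 units west of D: delta (east=-5, north=+0); C at (east=-3, north=0).
  B is 6 units northeast of C: delta (east=+6, north=+6); B at (east=3, north=6).
  A is 2 units southeast of B: delta (east=+2, north=-2); A at (east=5, north=4).
Therefore A relative to F: (east=5, north=4).

Answer: A is at (east=5, north=4) relative to F.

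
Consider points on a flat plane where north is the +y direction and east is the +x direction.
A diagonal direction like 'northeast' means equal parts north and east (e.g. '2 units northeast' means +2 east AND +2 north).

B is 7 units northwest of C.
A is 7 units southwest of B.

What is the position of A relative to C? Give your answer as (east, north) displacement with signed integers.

Place C at the origin (east=0, north=0).
  B is 7 units northwest of C: delta (east=-7, north=+7); B at (east=-7, north=7).
  A is 7 units southwest of B: delta (east=-7, north=-7); A at (east=-14, north=0).
Therefore A relative to C: (east=-14, north=0).

Answer: A is at (east=-14, north=0) relative to C.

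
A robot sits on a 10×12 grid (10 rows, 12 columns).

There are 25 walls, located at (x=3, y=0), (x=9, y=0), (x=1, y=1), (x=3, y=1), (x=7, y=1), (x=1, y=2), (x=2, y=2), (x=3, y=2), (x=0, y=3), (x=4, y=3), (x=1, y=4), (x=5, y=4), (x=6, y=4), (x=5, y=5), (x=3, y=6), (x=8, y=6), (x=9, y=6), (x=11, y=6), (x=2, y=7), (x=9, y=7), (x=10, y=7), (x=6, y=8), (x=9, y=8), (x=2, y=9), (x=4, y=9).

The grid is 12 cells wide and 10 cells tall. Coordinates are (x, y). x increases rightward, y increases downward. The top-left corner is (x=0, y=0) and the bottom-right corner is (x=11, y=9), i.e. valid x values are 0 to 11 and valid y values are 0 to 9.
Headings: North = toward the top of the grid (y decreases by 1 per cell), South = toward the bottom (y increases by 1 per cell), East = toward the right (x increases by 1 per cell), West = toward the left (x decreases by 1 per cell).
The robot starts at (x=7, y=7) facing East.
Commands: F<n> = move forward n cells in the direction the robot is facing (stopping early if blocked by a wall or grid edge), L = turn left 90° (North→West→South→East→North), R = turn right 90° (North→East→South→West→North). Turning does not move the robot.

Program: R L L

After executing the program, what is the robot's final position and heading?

Answer: Final position: (x=7, y=7), facing North

Derivation:
Start: (x=7, y=7), facing East
  R: turn right, now facing South
  L: turn left, now facing East
  L: turn left, now facing North
Final: (x=7, y=7), facing North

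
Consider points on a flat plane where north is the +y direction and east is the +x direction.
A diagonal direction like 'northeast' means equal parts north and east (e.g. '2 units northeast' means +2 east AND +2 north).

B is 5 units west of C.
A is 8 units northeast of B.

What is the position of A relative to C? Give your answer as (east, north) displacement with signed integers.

Answer: A is at (east=3, north=8) relative to C.

Derivation:
Place C at the origin (east=0, north=0).
  B is 5 units west of C: delta (east=-5, north=+0); B at (east=-5, north=0).
  A is 8 units northeast of B: delta (east=+8, north=+8); A at (east=3, north=8).
Therefore A relative to C: (east=3, north=8).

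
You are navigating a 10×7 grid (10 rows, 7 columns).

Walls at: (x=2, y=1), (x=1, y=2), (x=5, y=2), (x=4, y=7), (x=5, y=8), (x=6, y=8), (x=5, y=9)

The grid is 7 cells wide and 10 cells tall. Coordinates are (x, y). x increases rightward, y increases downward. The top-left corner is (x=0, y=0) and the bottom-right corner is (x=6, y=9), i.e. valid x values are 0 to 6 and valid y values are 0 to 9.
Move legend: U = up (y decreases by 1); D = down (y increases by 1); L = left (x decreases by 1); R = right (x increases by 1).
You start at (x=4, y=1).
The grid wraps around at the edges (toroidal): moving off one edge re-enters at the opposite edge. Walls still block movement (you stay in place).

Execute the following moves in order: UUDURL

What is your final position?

Start: (x=4, y=1)
  U (up): (x=4, y=1) -> (x=4, y=0)
  U (up): (x=4, y=0) -> (x=4, y=9)
  D (down): (x=4, y=9) -> (x=4, y=0)
  U (up): (x=4, y=0) -> (x=4, y=9)
  R (right): blocked, stay at (x=4, y=9)
  L (left): (x=4, y=9) -> (x=3, y=9)
Final: (x=3, y=9)

Answer: Final position: (x=3, y=9)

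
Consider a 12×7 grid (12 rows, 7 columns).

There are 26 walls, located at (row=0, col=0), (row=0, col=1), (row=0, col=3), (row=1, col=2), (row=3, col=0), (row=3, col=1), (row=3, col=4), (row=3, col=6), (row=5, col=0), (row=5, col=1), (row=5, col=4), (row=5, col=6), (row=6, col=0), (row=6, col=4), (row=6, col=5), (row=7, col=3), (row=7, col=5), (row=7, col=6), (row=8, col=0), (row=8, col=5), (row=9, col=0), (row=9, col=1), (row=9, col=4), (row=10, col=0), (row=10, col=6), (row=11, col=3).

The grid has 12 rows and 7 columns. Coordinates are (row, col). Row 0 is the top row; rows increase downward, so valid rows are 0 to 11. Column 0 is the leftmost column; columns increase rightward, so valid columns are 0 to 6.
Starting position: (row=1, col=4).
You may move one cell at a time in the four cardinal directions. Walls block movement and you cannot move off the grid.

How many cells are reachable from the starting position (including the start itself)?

BFS flood-fill from (row=1, col=4):
  Distance 0: (row=1, col=4)
  Distance 1: (row=0, col=4), (row=1, col=3), (row=1, col=5), (row=2, col=4)
  Distance 2: (row=0, col=5), (row=1, col=6), (row=2, col=3), (row=2, col=5)
  Distance 3: (row=0, col=6), (row=2, col=2), (row=2, col=6), (row=3, col=3), (row=3, col=5)
  Distance 4: (row=2, col=1), (row=3, col=2), (row=4, col=3), (row=4, col=5)
  Distance 5: (row=1, col=1), (row=2, col=0), (row=4, col=2), (row=4, col=4), (row=4, col=6), (row=5, col=3), (row=5, col=5)
  Distance 6: (row=1, col=0), (row=4, col=1), (row=5, col=2), (row=6, col=3)
  Distance 7: (row=4, col=0), (row=6, col=2)
  Distance 8: (row=6, col=1), (row=7, col=2)
  Distance 9: (row=7, col=1), (row=8, col=2)
  Distance 10: (row=7, col=0), (row=8, col=1), (row=8, col=3), (row=9, col=2)
  Distance 11: (row=8, col=4), (row=9, col=3), (row=10, col=2)
  Distance 12: (row=7, col=4), (row=10, col=1), (row=10, col=3), (row=11, col=2)
  Distance 13: (row=10, col=4), (row=11, col=1)
  Distance 14: (row=10, col=5), (row=11, col=0), (row=11, col=4)
  Distance 15: (row=9, col=5), (row=11, col=5)
  Distance 16: (row=9, col=6), (row=11, col=6)
  Distance 17: (row=8, col=6)
Total reachable: 56 (grid has 58 open cells total)

Answer: Reachable cells: 56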